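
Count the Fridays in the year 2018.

2018-01-01 is a Monday; the first Friday on or after it is 2018-01-05 (4 days later).
From 2018-01-05 to 2018-12-31: 26 + 28 + 31 + 30 + 31 + 30 + 31 + 31 + 30 + 31 + 30 + 31 = 360 days (rest of January, February, March, April, May, June, July, August, September, October, November, December).
360 ÷ 7 = 51 full weeks with remainder 3, so 51 more Fridays after the first → 52.

52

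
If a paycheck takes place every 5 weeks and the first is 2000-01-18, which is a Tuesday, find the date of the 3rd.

The 3rd occurrence is 2 intervals after the first: 2 × 35 = 70 days after 2000-01-18.
January has 31 days — 13 days to the end of January leaves 57.
February has 29 days (28 left).
28 days into March → 2000-03-28.

2000-03-28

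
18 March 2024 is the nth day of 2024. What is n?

78

Days in months before March: 31 + 29 = 60.
Plus 18 days into March → day 78.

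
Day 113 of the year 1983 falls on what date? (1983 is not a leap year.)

Apr 23, 1983

Jan has 31 days (113 − 31 = 82 remain).
Feb has 28 days (82 − 28 = 54 remain).
Mar has 31 days (54 − 31 = 23 remain).
23 into Apr → Apr 23.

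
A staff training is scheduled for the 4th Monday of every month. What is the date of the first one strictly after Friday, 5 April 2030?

April 2030 starts on a Monday; its first Monday is the 1st, so the 4th Monday is the 22nd — 22 April 2030.
22 April 2030 is after 5 April 2030, so that is the next one.

22 April 2030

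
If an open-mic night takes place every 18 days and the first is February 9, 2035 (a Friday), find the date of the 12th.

August 26, 2035

The 12th occurrence is 11 intervals after the first: 11 × 18 = 198 days after February 9, 2035.
February has 28 days — 19 days to the end of February leaves 179.
March has 31 days (148 left).
April has 30 days (118 left).
May has 31 days (87 left).
June has 30 days (57 left).
July has 31 days (26 left).
26 days into August → August 26, 2035.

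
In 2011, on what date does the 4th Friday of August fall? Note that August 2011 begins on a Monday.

August 2011 begins on a Monday, so the first Friday is August 5 (4 days later).
The 4th Friday is 3 weeks later: 5 + 21 = 26.

2011-08-26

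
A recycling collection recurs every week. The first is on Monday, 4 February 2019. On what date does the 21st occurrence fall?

The 21st occurrence is 20 intervals after the first: 20 × 7 = 140 days after 4 February 2019.
February has 28 days — 24 days to the end of February leaves 116.
March has 31 days (85 left).
April has 30 days (55 left).
May has 31 days (24 left).
24 days into June → 24 June 2019.

24 June 2019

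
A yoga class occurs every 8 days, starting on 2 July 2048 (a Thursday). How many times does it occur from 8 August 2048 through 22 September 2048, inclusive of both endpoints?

6

Occurrences land 8·i days after 2 July 2048 for i = 0, 1, 2, …
8 August 2048 is 37 days after the start; 37 ÷ 8 = 4 remainder 5; since the remainder is 5, round up to i = 5. First occurrence in the window: #6 on 11 August 2048 (5×8 = 40 days in).
22 September 2048 is 82 days after the start; 82 ÷ 8 = 10 remainder 2. Last occurrence in the window: #11 on 20 September 2048.
Occurrences #6 through #11: 6 in total.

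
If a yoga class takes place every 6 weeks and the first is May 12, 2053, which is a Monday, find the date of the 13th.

Sep 28, 2054

The 13th occurrence is 12 intervals after the first: 12 × 42 = 504 days after May 12, 2053.
May has 31 days — 19 days to the end of May leaves 485.
From end of May to end of 2053 is 214 days (271 left).
Jan has 31 days (240 left).
Feb has 28 days (212 left).
Mar has 31 days (181 left).
Apr has 30 days (151 left).
May has 31 days (120 left).
Jun has 30 days (90 left).
Jul has 31 days (59 left).
Aug has 31 days (28 left).
28 days into Sep → Sep 28, 2054.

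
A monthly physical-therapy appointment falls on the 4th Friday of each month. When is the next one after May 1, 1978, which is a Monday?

May 26, 1978

May 1978 starts on a Monday; its first Friday is the 5th, so the 4th Friday is the 26th — May 26, 1978.
May 26, 1978 is after May 1, 1978, so that is the next one.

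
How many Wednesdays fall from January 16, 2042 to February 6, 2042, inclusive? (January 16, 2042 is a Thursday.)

3

January 16, 2042 is a Thursday; the first Wednesday on or after it is January 22, 2042 (6 days later).
From January 22, 2042 to February 6, 2042: 9 + 6 = 15 days (rest of January, February).
15 ÷ 7 = 2 full weeks with remainder 1, so 2 more Wednesdays after the first → 3.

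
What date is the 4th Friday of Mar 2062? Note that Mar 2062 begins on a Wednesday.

Mar 2062 begins on a Wednesday, so the first Friday is Mar 3 (2 days later).
The 4th Friday is 3 weeks later: 3 + 21 = 24.

Mar 24, 2062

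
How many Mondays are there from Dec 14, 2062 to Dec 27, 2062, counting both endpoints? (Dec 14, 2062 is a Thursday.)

2

Dec 14, 2062 is a Thursday; the first Monday on or after it is Dec 18, 2062 (4 days later).
From Dec 18, 2062 to Dec 27, 2062 is 27 − 18 = 9 days.
9 ÷ 7 = 1 full weeks with remainder 2, so 1 more Mondays after the first → 2.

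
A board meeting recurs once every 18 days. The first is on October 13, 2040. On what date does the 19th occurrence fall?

September 2, 2041

The 19th occurrence is 18 intervals after the first: 18 × 18 = 324 days after October 13, 2040.
October has 31 days — 18 days to the end of October leaves 306.
November has 30 days (276 left).
December has 31 days (245 left).
January has 31 days (214 left).
February has 28 days (186 left).
March has 31 days (155 left).
April has 30 days (125 left).
May has 31 days (94 left).
June has 30 days (64 left).
July has 31 days (33 left).
August has 31 days (2 left).
2 days into September → September 2, 2041.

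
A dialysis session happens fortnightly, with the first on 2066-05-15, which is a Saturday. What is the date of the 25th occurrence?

2067-04-16

The 25th occurrence is 24 intervals after the first: 24 × 14 = 336 days after 2066-05-15.
May has 31 days — 16 days to the end of May leaves 320.
June has 30 days (290 left).
July has 31 days (259 left).
August has 31 days (228 left).
September has 30 days (198 left).
October has 31 days (167 left).
November has 30 days (137 left).
December has 31 days (106 left).
January has 31 days (75 left).
February has 28 days (47 left).
March has 31 days (16 left).
16 days into April → 2067-04-16.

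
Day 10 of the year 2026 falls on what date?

January 10, 2026

10 into January → January 10.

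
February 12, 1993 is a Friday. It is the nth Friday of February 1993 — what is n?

Day 12 falls in week ⌈12/7⌉ of the month.
Days 1–7 hold the 1st Friday, 8–14 the 2nd, 15–21 the 3rd, 22–28 the 4th, 29–31 the 5th.
12 is in the range for the 2nd.

2nd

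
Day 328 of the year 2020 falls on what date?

Nov 23, 2020

Jan has 31 days (328 − 31 = 297 remain).
Feb has 29 days (297 − 29 = 268 remain).
Mar has 31 days (268 − 31 = 237 remain).
Apr has 30 days (237 − 30 = 207 remain).
May has 31 days (207 − 31 = 176 remain).
Jun has 30 days (176 − 30 = 146 remain).
Jul has 31 days (146 − 31 = 115 remain).
Aug has 31 days (115 − 31 = 84 remain).
Sep has 30 days (84 − 30 = 54 remain).
Oct has 31 days (54 − 31 = 23 remain).
23 into Nov → Nov 23.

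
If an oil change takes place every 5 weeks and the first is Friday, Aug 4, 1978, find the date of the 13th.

The 13th occurrence is 12 intervals after the first: 12 × 35 = 420 days after Aug 4, 1978.
Aug has 31 days — 27 days to the end of Aug leaves 393.
Sep has 30 days (363 left).
Oct has 31 days (332 left).
Nov has 30 days (302 left).
Dec has 31 days (271 left).
Jan has 31 days (240 left).
Feb has 28 days (212 left).
Mar has 31 days (181 left).
Apr has 30 days (151 left).
May has 31 days (120 left).
Jun has 30 days (90 left).
Jul has 31 days (59 left).
Aug has 31 days (28 left).
28 days into Sep → Sep 28, 1979.

Sep 28, 1979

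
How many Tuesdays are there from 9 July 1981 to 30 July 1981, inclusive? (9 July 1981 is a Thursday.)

3

9 July 1981 is a Thursday; the first Tuesday on or after it is 14 July 1981 (5 days later).
From 14 July 1981 to 30 July 1981 is 30 − 14 = 16 days.
16 ÷ 7 = 2 full weeks with remainder 2, so 2 more Tuesdays after the first → 3.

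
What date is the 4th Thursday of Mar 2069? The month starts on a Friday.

Mar 28, 2069

Mar 2069 begins on a Friday, so the first Thursday is Mar 7 (6 days later).
The 4th Thursday is 3 weeks later: 7 + 21 = 28.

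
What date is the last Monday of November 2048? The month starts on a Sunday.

November 30, 2048

November 2048 begins on a Sunday, so the first Monday is November 2 (1 day later).
November 2048 has 30 days. Adding weeks: 2, 9, 16, 23, 30 — the last one ≤ 30 is the 30th.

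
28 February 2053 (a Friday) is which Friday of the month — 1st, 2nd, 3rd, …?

Day 28 falls in week ⌈28/7⌉ of the month.
Days 1–7 hold the 1st Friday, 8–14 the 2nd, 15–21 the 3rd, 22–28 the 4th, 29–31 the 5th.
28 is in the range for the 4th.

4th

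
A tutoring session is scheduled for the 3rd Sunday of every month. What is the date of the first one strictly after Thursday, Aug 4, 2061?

Aug 2061 starts on a Monday; its first Sunday is the 7th, so the 3rd Sunday is the 21st — Aug 21, 2061.
Aug 21, 2061 is after Aug 4, 2061, so that is the next one.

Aug 21, 2061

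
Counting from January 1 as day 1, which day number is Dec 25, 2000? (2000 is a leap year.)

360

Days in months before Dec: 31 + 29 + 31 + 30 + 31 + 30 + 31 + 31 + 30 + 31 + 30 = 335.
Plus 25 days into Dec → day 360.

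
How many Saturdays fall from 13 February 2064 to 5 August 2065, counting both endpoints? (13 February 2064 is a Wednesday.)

77

13 February 2064 is a Wednesday; the first Saturday on or after it is 16 February 2064 (3 days later).
From 16 February 2064 to 5 August 2065: 319 + 217 = 536 days (rest of 2064, to 5 August 2065 in 2065).
536 ÷ 7 = 76 full weeks with remainder 4, so 76 more Saturdays after the first → 77.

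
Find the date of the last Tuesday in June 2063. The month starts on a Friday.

June 2063 begins on a Friday, so the first Tuesday is June 5 (4 days later).
June 2063 has 30 days. Adding weeks: 5, 12, 19, 26 — the last one ≤ 30 is the 26th.

2063-06-26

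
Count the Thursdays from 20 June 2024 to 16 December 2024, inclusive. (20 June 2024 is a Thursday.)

20 June 2024 is a Thursday; the first Thursday on or after it is 20 June 2024.
From 20 June 2024 to 16 December 2024: 10 + 31 + 31 + 30 + 31 + 30 + 16 = 179 days (rest of June, July, August, September, October, November, December).
179 ÷ 7 = 25 full weeks with remainder 4, so 25 more Thursdays after the first → 26.

26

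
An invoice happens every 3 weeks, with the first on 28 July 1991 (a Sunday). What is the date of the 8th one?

The 8th occurrence is 7 intervals after the first: 7 × 21 = 147 days after 28 July 1991.
July has 31 days — 3 days to the end of July leaves 144.
August has 31 days (113 left).
September has 30 days (83 left).
October has 31 days (52 left).
November has 30 days (22 left).
22 days into December → 22 December 1991.

22 December 1991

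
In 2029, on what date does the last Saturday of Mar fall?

The first Saturday of Mar 2029 is Mar 3.
Mar 2029 has 31 days. Adding weeks: 3, 10, 17, 24, 31 — the last one ≤ 31 is the 31st.

Mar 31, 2029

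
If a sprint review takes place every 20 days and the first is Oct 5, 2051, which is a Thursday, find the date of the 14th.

The 14th occurrence is 13 intervals after the first: 13 × 20 = 260 days after Oct 5, 2051.
Oct has 31 days — 26 days to the end of Oct leaves 234.
Nov has 30 days (204 left).
Dec has 31 days (173 left).
Jan has 31 days (142 left).
Feb has 29 days (113 left).
Mar has 31 days (82 left).
Apr has 30 days (52 left).
May has 31 days (21 left).
21 days into Jun → Jun 21, 2052.

Jun 21, 2052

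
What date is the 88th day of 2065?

January has 31 days (88 − 31 = 57 remain).
February has 28 days (57 − 28 = 29 remain).
29 into March → March 29.

29 March 2065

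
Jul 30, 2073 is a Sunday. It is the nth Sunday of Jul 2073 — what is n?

Day 30 falls in week ⌈30/7⌉ of the month.
Days 1–7 hold the 1st Sunday, 8–14 the 2nd, 15–21 the 3rd, 22–28 the 4th, 29–31 the 5th.
30 is in the range for the 5th.

5th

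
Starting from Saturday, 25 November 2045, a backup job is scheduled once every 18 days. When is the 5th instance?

The 5th occurrence is 4 intervals after the first: 4 × 18 = 72 days after 25 November 2045.
November has 30 days — 5 days to the end of November leaves 67.
December has 31 days (36 left).
January has 31 days (5 left).
5 days into February → 5 February 2046.

5 February 2046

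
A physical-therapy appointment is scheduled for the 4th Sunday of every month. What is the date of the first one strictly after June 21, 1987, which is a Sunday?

June 28, 1987

June 1987 starts on a Monday; its first Sunday is the 7th, so the 4th Sunday is the 28th — June 28, 1987.
June 28, 1987 is after June 21, 1987, so that is the next one.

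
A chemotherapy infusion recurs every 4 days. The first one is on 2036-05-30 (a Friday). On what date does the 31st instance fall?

2036-09-27

The 31st occurrence is 30 intervals after the first: 30 × 4 = 120 days after 2036-05-30.
May has 31 days — 1 day to the end of May leaves 119.
June has 30 days (89 left).
July has 31 days (58 left).
August has 31 days (27 left).
27 days into September → 2036-09-27.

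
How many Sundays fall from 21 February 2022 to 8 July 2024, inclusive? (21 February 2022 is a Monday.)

124

21 February 2022 is a Monday; the first Sunday on or after it is 27 February 2022 (6 days later).
From 27 February 2022 to 8 July 2024: 307 + 365 + 190 = 862 days (rest of 2022, 2023, to 8 July 2024 in 2024).
862 ÷ 7 = 123 full weeks with remainder 1, so 123 more Sundays after the first → 124.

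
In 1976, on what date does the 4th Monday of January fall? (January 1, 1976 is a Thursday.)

January 1976 begins on a Thursday, so the first Monday is January 5 (4 days later).
The 4th Monday is 3 weeks later: 5 + 21 = 26.

January 26, 1976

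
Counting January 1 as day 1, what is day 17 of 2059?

January 17, 2059

17 into January → January 17.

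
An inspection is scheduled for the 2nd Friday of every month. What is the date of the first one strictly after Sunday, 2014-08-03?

2014-08-08

August 2014 starts on a Friday; its first Friday is the 1st, so the 2nd Friday is the 8th — 2014-08-08.
2014-08-08 is after 2014-08-03, so that is the next one.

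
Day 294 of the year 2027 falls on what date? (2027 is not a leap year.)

2027-10-21

January has 31 days (294 − 31 = 263 remain).
February has 28 days (263 − 28 = 235 remain).
March has 31 days (235 − 31 = 204 remain).
April has 30 days (204 − 30 = 174 remain).
May has 31 days (174 − 31 = 143 remain).
June has 30 days (143 − 30 = 113 remain).
July has 31 days (113 − 31 = 82 remain).
August has 31 days (82 − 31 = 51 remain).
September has 30 days (51 − 30 = 21 remain).
21 into October → October 21.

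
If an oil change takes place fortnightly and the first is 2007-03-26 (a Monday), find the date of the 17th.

The 17th occurrence is 16 intervals after the first: 16 × 14 = 224 days after 2007-03-26.
March has 31 days — 5 days to the end of March leaves 219.
April has 30 days (189 left).
May has 31 days (158 left).
June has 30 days (128 left).
July has 31 days (97 left).
August has 31 days (66 left).
September has 30 days (36 left).
October has 31 days (5 left).
5 days into November → 2007-11-05.

2007-11-05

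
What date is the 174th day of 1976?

1976-06-22

January has 31 days (174 − 31 = 143 remain).
February has 29 days (143 − 29 = 114 remain).
March has 31 days (114 − 31 = 83 remain).
April has 30 days (83 − 30 = 53 remain).
May has 31 days (53 − 31 = 22 remain).
22 into June → June 22.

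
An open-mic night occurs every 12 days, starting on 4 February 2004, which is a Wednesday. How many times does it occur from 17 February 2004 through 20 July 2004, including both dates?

12

Occurrences land 12·i days after 4 February 2004 for i = 0, 1, 2, …
17 February 2004 is 13 days after the start; 13 ÷ 12 = 1 remainder 1; since the remainder is 1, round up to i = 2. First occurrence in the window: #3 on 28 February 2004 (2×12 = 24 days in).
20 July 2004 is 167 days after the start; 167 ÷ 12 = 13 remainder 11. Last occurrence in the window: #14 on 9 July 2004.
Occurrences #3 through #14: 12 in total.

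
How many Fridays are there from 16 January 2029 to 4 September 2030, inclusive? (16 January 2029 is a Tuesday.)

16 January 2029 is a Tuesday; the first Friday on or after it is 19 January 2029 (3 days later).
From 19 January 2029 to 4 September 2030: 346 + 247 = 593 days (rest of 2029, to 4 September 2030 in 2030).
593 ÷ 7 = 84 full weeks with remainder 5, so 84 more Fridays after the first → 85.

85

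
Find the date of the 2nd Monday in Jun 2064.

The first Monday of Jun 2064 is Jun 2.
The 2nd Monday is 1 weeks later: 2 + 7 = 9.

Jun 9, 2064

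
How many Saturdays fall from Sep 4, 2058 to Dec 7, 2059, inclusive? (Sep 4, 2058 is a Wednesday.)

Sep 4, 2058 is a Wednesday; the first Saturday on or after it is Sep 7, 2058 (3 days later).
From Sep 7, 2058 to Dec 7, 2059: 115 + 341 = 456 days (rest of 2058, to Dec 7, 2059 in 2059).
456 ÷ 7 = 65 full weeks with remainder 1, so 65 more Saturdays after the first → 66.

66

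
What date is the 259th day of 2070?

2070-09-16

January has 31 days (259 − 31 = 228 remain).
February has 28 days (228 − 28 = 200 remain).
March has 31 days (200 − 31 = 169 remain).
April has 30 days (169 − 30 = 139 remain).
May has 31 days (139 − 31 = 108 remain).
June has 30 days (108 − 30 = 78 remain).
July has 31 days (78 − 31 = 47 remain).
August has 31 days (47 − 31 = 16 remain).
16 into September → September 16.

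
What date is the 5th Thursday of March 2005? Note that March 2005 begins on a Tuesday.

2005-03-31

March 2005 begins on a Tuesday, so the first Thursday is March 3 (2 days later).
The 5th Thursday is 4 weeks later: 3 + 28 = 31.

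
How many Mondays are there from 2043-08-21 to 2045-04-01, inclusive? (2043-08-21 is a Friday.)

2043-08-21 is a Friday; the first Monday on or after it is 2043-08-24 (3 days later).
From 2043-08-24 to 2045-04-01: 129 + 366 + 91 = 586 days (rest of 2043, 2044, to 2045-04-01 in 2045).
586 ÷ 7 = 83 full weeks with remainder 5, so 83 more Mondays after the first → 84.

84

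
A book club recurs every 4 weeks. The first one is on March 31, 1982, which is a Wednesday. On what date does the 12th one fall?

February 2, 1983

The 12th occurrence is 11 intervals after the first: 11 × 28 = 308 days after March 31, 1982.
March has 31 days — 0 days to the end of March leaves 308.
April has 30 days (278 left).
May has 31 days (247 left).
June has 30 days (217 left).
July has 31 days (186 left).
August has 31 days (155 left).
September has 30 days (125 left).
October has 31 days (94 left).
November has 30 days (64 left).
December has 31 days (33 left).
January has 31 days (2 left).
2 days into February → February 2, 1983.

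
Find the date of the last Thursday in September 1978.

September 1978 begins on a Friday, so the first Thursday is September 7 (6 days later).
September 1978 has 30 days. Adding weeks: 7, 14, 21, 28 — the last one ≤ 30 is the 28th.

1978-09-28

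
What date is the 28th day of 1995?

28 January 1995

28 into January → January 28.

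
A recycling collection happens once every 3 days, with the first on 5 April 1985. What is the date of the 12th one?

8 May 1985

The 12th occurrence is 11 intervals after the first: 11 × 3 = 33 days after 5 April 1985.
April has 30 days — 25 days to the end of April leaves 8.
8 days into May → 8 May 1985.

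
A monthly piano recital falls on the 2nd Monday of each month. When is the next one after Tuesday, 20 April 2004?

April 2004 starts on a Thursday; its first Monday is the 5th, so the 2nd Monday is the 12th — 12 April 2004.
That is not after 20 April 2004, so look at May 2004.
May 2004 starts on a Saturday; its first Monday is the 3rd, so the 2nd Monday is the 10th — 10 May 2004.

10 May 2004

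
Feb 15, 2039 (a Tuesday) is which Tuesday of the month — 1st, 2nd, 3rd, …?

3rd

Day 15 falls in week ⌈15/7⌉ of the month.
Days 1–7 hold the 1st Tuesday, 8–14 the 2nd, 15–21 the 3rd, 22–28 the 4th, 29–31 the 5th.
15 is in the range for the 3rd.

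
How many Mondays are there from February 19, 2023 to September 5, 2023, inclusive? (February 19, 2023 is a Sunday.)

February 19, 2023 is a Sunday; the first Monday on or after it is February 20, 2023 (1 day later).
From February 20, 2023 to September 5, 2023: 8 + 31 + 30 + 31 + 30 + 31 + 31 + 5 = 197 days (rest of February, March, April, May, June, July, August, September).
197 ÷ 7 = 28 full weeks with remainder 1, so 28 more Mondays after the first → 29.

29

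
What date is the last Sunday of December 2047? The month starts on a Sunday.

December 29, 2047

December 2047 begins on a Sunday, so the first Sunday is December 1.
December 2047 has 31 days. Adding weeks: 1, 8, 15, 22, 29 — the last one ≤ 31 is the 29th.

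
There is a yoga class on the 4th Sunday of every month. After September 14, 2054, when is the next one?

September 2054 starts on a Tuesday; its first Sunday is the 6th, so the 4th Sunday is the 27th — September 27, 2054.
September 27, 2054 is after September 14, 2054, so that is the next one.

September 27, 2054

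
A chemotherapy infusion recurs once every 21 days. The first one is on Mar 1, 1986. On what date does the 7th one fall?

The 7th occurrence is 6 intervals after the first: 6 × 21 = 126 days after Mar 1, 1986.
Mar has 31 days — 30 days to the end of Mar leaves 96.
Apr has 30 days (66 left).
May has 31 days (35 left).
Jun has 30 days (5 left).
5 days into Jul → Jul 5, 1986.

Jul 5, 1986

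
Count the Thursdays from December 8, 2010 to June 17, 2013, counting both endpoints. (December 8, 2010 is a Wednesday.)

132

December 8, 2010 is a Wednesday; the first Thursday on or after it is December 9, 2010 (1 day later).
From December 9, 2010 to June 17, 2013: 22 + 365 + 366 + 168 = 921 days (rest of 2010, 2011, 2012, to June 17, 2013 in 2013).
921 ÷ 7 = 131 full weeks with remainder 4, so 131 more Thursdays after the first → 132.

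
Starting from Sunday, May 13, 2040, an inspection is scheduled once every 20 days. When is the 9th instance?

October 20, 2040

The 9th occurrence is 8 intervals after the first: 8 × 20 = 160 days after May 13, 2040.
May has 31 days — 18 days to the end of May leaves 142.
June has 30 days (112 left).
July has 31 days (81 left).
August has 31 days (50 left).
September has 30 days (20 left).
20 days into October → October 20, 2040.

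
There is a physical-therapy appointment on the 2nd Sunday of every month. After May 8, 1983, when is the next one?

May 1983 starts on a Sunday; its first Sunday is the 1st, so the 2nd Sunday is the 8th — May 8, 1983.
That is not after May 8, 1983, so look at Jun 1983.
Jun 1983 starts on a Wednesday; its first Sunday is the 5th, so the 2nd Sunday is the 12th — Jun 12, 1983.

Jun 12, 1983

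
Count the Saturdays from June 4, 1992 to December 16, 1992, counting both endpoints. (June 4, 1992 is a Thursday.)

June 4, 1992 is a Thursday; the first Saturday on or after it is June 6, 1992 (2 days later).
From June 6, 1992 to December 16, 1992: 24 + 31 + 31 + 30 + 31 + 30 + 16 = 193 days (rest of June, July, August, September, October, November, December).
193 ÷ 7 = 27 full weeks with remainder 4, so 27 more Saturdays after the first → 28.

28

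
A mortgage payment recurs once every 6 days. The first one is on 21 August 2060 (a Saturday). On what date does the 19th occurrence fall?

7 December 2060

The 19th occurrence is 18 intervals after the first: 18 × 6 = 108 days after 21 August 2060.
August has 31 days — 10 days to the end of August leaves 98.
September has 30 days (68 left).
October has 31 days (37 left).
November has 30 days (7 left).
7 days into December → 7 December 2060.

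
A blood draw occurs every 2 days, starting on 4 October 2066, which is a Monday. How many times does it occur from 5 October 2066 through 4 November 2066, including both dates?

Occurrences land 2·i days after 4 October 2066 for i = 0, 1, 2, …
5 October 2066 is 1 day after the start; 1 ÷ 2 = 0 remainder 1; since the remainder is 1, round up to i = 1. First occurrence in the window: #2 on 6 October 2066 (1×2 = 2 days in).
4 November 2066 is 31 days after the start; 31 ÷ 2 = 15 remainder 1. Last occurrence in the window: #16 on 3 November 2066.
Occurrences #2 through #16: 15 in total.

15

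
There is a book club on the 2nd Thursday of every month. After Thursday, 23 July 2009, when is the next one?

13 August 2009

July 2009 starts on a Wednesday; its first Thursday is the 2nd, so the 2nd Thursday is the 9th — 9 July 2009.
That is not after 23 July 2009, so look at August 2009.
August 2009 starts on a Saturday; its first Thursday is the 6th, so the 2nd Thursday is the 13th — 13 August 2009.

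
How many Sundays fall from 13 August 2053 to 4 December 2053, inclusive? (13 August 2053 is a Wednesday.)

16

13 August 2053 is a Wednesday; the first Sunday on or after it is 17 August 2053 (4 days later).
From 17 August 2053 to 4 December 2053: 14 + 30 + 31 + 30 + 4 = 109 days (rest of August, September, October, November, December).
109 ÷ 7 = 15 full weeks with remainder 4, so 15 more Sundays after the first → 16.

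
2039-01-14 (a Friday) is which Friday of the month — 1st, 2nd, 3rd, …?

2nd

Day 14 falls in week ⌈14/7⌉ of the month.
Days 1–7 hold the 1st Friday, 8–14 the 2nd, 15–21 the 3rd, 22–28 the 4th, 29–31 the 5th.
14 is in the range for the 2nd.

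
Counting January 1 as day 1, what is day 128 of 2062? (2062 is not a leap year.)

8 May 2062

January has 31 days (128 − 31 = 97 remain).
February has 28 days (97 − 28 = 69 remain).
March has 31 days (69 − 31 = 38 remain).
April has 30 days (38 − 30 = 8 remain).
8 into May → May 8.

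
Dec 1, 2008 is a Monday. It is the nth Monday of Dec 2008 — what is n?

1st

Day 1 falls in week ⌈1/7⌉ of the month.
Days 1–7 hold the 1st Monday, 8–14 the 2nd, 15–21 the 3rd, 22–28 the 4th, 29–31 the 5th.
1 is in the range for the 1st.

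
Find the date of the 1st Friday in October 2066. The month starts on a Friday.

October 2066 begins on a Friday, so the first Friday is October 1.

2066-10-01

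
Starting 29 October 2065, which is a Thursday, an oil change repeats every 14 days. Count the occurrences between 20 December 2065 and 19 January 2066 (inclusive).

Occurrences land 14·i days after 29 October 2065 for i = 0, 1, 2, …
20 December 2065 is 52 days after the start; 52 ÷ 14 = 3 remainder 10; since the remainder is 10, round up to i = 4. First occurrence in the window: #5 on 24 December 2065 (4×14 = 56 days in).
19 January 2066 is 82 days after the start; 82 ÷ 14 = 5 remainder 12. Last occurrence in the window: #6 on 7 January 2066.
Occurrences #5 through #6: 2 in total.

2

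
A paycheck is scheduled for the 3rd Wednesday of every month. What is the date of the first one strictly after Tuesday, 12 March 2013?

20 March 2013

March 2013 starts on a Friday; its first Wednesday is the 6th, so the 3rd Wednesday is the 20th — 20 March 2013.
20 March 2013 is after 12 March 2013, so that is the next one.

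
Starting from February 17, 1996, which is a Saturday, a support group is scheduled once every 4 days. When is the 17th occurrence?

The 17th occurrence is 16 intervals after the first: 16 × 4 = 64 days after February 17, 1996.
February has 29 days — 12 days to the end of February leaves 52.
March has 31 days (21 left).
21 days into April → April 21, 1996.

April 21, 1996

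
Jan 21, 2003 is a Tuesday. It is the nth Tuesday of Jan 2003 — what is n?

3rd

Day 21 falls in week ⌈21/7⌉ of the month.
Days 1–7 hold the 1st Tuesday, 8–14 the 2nd, 15–21 the 3rd, 22–28 the 4th, 29–31 the 5th.
21 is in the range for the 3rd.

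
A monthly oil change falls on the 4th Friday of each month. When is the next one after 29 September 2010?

September 2010 starts on a Wednesday; its first Friday is the 3rd, so the 4th Friday is the 24th — 24 September 2010.
That is not after 29 September 2010, so look at October 2010.
October 2010 starts on a Friday; its first Friday is the 1st, so the 4th Friday is the 22nd — 22 October 2010.

22 October 2010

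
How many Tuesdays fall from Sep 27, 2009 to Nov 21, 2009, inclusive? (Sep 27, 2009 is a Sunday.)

Sep 27, 2009 is a Sunday; the first Tuesday on or after it is Sep 29, 2009 (2 days later).
From Sep 29, 2009 to Nov 21, 2009: 1 + 31 + 21 = 53 days (rest of Sep, Oct, Nov).
53 ÷ 7 = 7 full weeks with remainder 4, so 7 more Tuesdays after the first → 8.

8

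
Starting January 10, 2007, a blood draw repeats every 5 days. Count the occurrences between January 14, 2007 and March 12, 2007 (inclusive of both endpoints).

Occurrences land 5·i days after January 10, 2007 for i = 0, 1, 2, …
January 14, 2007 is 4 days after the start; 4 ÷ 5 = 0 remainder 4; since the remainder is 4, round up to i = 1. First occurrence in the window: #2 on January 15, 2007 (1×5 = 5 days in).
March 12, 2007 is 61 days after the start; 61 ÷ 5 = 12 remainder 1. Last occurrence in the window: #13 on March 11, 2007.
Occurrences #2 through #13: 12 in total.

12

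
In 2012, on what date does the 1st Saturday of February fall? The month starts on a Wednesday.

4 February 2012

February 2012 begins on a Wednesday, so the first Saturday is February 4 (3 days later).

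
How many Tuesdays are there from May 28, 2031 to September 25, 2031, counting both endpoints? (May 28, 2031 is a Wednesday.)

17

May 28, 2031 is a Wednesday; the first Tuesday on or after it is June 3, 2031 (6 days later).
From June 3, 2031 to September 25, 2031: 27 + 31 + 31 + 25 = 114 days (rest of June, July, August, September).
114 ÷ 7 = 16 full weeks with remainder 2, so 16 more Tuesdays after the first → 17.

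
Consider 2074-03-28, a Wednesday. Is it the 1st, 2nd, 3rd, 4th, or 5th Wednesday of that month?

4th

Day 28 falls in week ⌈28/7⌉ of the month.
Days 1–7 hold the 1st Wednesday, 8–14 the 2nd, 15–21 the 3rd, 22–28 the 4th, 29–31 the 5th.
28 is in the range for the 4th.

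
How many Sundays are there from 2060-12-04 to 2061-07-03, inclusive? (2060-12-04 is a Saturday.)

2060-12-04 is a Saturday; the first Sunday on or after it is 2060-12-05 (1 day later).
From 2060-12-05 to 2061-07-03: 26 + 31 + 28 + 31 + 30 + 31 + 30 + 3 = 210 days (rest of December, January, February, March, April, May, June, July).
210 ÷ 7 = 30 full weeks with remainder 0, so 30 more Sundays after the first → 31.

31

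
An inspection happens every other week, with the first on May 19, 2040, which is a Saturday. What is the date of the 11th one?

The 11th occurrence is 10 intervals after the first: 10 × 14 = 140 days after May 19, 2040.
May has 31 days — 12 days to the end of May leaves 128.
Jun has 30 days (98 left).
Jul has 31 days (67 left).
Aug has 31 days (36 left).
Sep has 30 days (6 left).
6 days into Oct → Oct 6, 2040.

Oct 6, 2040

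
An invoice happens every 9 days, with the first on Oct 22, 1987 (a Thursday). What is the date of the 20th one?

The 20th occurrence is 19 intervals after the first: 19 × 9 = 171 days after Oct 22, 1987.
Oct has 31 days — 9 days to the end of Oct leaves 162.
Nov has 30 days (132 left).
Dec has 31 days (101 left).
Jan has 31 days (70 left).
Feb has 29 days (41 left).
Mar has 31 days (10 left).
10 days into Apr → Apr 10, 1988.

Apr 10, 1988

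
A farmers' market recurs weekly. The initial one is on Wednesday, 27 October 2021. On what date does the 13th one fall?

19 January 2022

The 13th occurrence is 12 intervals after the first: 12 × 7 = 84 days after 27 October 2021.
October has 31 days — 4 days to the end of October leaves 80.
November has 30 days (50 left).
December has 31 days (19 left).
19 days into January → 19 January 2022.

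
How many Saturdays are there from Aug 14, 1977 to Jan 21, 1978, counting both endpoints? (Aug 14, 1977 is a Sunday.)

23

Aug 14, 1977 is a Sunday; the first Saturday on or after it is Aug 20, 1977 (6 days later).
From Aug 20, 1977 to Jan 21, 1978: 11 + 30 + 31 + 30 + 31 + 21 = 154 days (rest of Aug, Sep, Oct, Nov, Dec, Jan).
154 ÷ 7 = 22 full weeks with remainder 0, so 22 more Saturdays after the first → 23.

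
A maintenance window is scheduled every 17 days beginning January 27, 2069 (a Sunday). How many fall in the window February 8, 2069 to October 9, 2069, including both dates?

Occurrences land 17·i days after January 27, 2069 for i = 0, 1, 2, …
February 8, 2069 is 12 days after the start; 12 ÷ 17 = 0 remainder 12; since the remainder is 12, round up to i = 1. First occurrence in the window: #2 on February 13, 2069 (1×17 = 17 days in).
October 9, 2069 is 255 days after the start; 255 ÷ 17 = 15 remainder 0. Last occurrence in the window: #16 on October 9, 2069.
Occurrences #2 through #16: 15 in total.

15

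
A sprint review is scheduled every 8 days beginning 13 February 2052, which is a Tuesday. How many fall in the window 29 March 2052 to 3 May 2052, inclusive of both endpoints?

Occurrences land 8·i days after 13 February 2052 for i = 0, 1, 2, …
29 March 2052 is 45 days after the start; 45 ÷ 8 = 5 remainder 5; since the remainder is 5, round up to i = 6. First occurrence in the window: #7 on 1 April 2052 (6×8 = 48 days in).
3 May 2052 is 80 days after the start; 80 ÷ 8 = 10 remainder 0. Last occurrence in the window: #11 on 3 May 2052.
Occurrences #7 through #11: 5 in total.

5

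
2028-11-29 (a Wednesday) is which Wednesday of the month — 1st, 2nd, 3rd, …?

Day 29 falls in week ⌈29/7⌉ of the month.
Days 1–7 hold the 1st Wednesday, 8–14 the 2nd, 15–21 the 3rd, 22–28 the 4th, 29–31 the 5th.
29 is in the range for the 5th.

5th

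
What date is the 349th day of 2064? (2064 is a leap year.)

December 14, 2064

January has 31 days (349 − 31 = 318 remain).
February has 29 days (318 − 29 = 289 remain).
March has 31 days (289 − 31 = 258 remain).
April has 30 days (258 − 30 = 228 remain).
May has 31 days (228 − 31 = 197 remain).
June has 30 days (197 − 30 = 167 remain).
July has 31 days (167 − 31 = 136 remain).
August has 31 days (136 − 31 = 105 remain).
September has 30 days (105 − 30 = 75 remain).
October has 31 days (75 − 31 = 44 remain).
November has 30 days (44 − 30 = 14 remain).
14 into December → December 14.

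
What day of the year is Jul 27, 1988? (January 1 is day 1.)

Days in months before Jul: 31 + 29 + 31 + 30 + 31 + 30 = 182.
Plus 27 days into Jul → day 209.

209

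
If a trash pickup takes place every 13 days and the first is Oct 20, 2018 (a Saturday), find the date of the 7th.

Jan 6, 2019

The 7th occurrence is 6 intervals after the first: 6 × 13 = 78 days after Oct 20, 2018.
Oct has 31 days — 11 days to the end of Oct leaves 67.
Nov has 30 days (37 left).
Dec has 31 days (6 left).
6 days into Jan → Jan 6, 2019.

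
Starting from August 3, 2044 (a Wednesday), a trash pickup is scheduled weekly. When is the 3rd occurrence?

The 3rd occurrence is 2 intervals after the first: 2 × 7 = 14 days after August 3, 2044.
14 days later is August 17, 2044.

August 17, 2044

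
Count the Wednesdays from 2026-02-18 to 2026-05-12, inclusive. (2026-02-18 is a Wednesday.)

12

2026-02-18 is a Wednesday; the first Wednesday on or after it is 2026-02-18.
From 2026-02-18 to 2026-05-12: 10 + 31 + 30 + 12 = 83 days (rest of February, March, April, May).
83 ÷ 7 = 11 full weeks with remainder 6, so 11 more Wednesdays after the first → 12.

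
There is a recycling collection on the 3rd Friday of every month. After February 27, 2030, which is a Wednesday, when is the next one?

February 2030 starts on a Friday; its first Friday is the 1st, so the 3rd Friday is the 15th — February 15, 2030.
That is not after February 27, 2030, so look at March 2030.
March 2030 starts on a Friday; its first Friday is the 1st, so the 3rd Friday is the 15th — March 15, 2030.

March 15, 2030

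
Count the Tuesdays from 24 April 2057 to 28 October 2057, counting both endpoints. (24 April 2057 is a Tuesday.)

24 April 2057 is a Tuesday; the first Tuesday on or after it is 24 April 2057.
From 24 April 2057 to 28 October 2057: 6 + 31 + 30 + 31 + 31 + 30 + 28 = 187 days (rest of April, May, June, July, August, September, October).
187 ÷ 7 = 26 full weeks with remainder 5, so 26 more Tuesdays after the first → 27.

27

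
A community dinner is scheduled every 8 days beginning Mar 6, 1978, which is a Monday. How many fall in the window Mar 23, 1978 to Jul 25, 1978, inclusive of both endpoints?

Occurrences land 8·i days after Mar 6, 1978 for i = 0, 1, 2, …
Mar 23, 1978 is 17 days after the start; 17 ÷ 8 = 2 remainder 1; since the remainder is 1, round up to i = 3. First occurrence in the window: #4 on Mar 30, 1978 (3×8 = 24 days in).
Jul 25, 1978 is 141 days after the start; 141 ÷ 8 = 17 remainder 5. Last occurrence in the window: #18 on Jul 20, 1978.
Occurrences #4 through #18: 15 in total.

15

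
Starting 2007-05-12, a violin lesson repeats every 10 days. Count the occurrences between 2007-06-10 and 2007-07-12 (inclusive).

Occurrences land 10·i days after 2007-05-12 for i = 0, 1, 2, …
2007-06-10 is 29 days after the start; 29 ÷ 10 = 2 remainder 9; since the remainder is 9, round up to i = 3. First occurrence in the window: #4 on 2007-06-11 (3×10 = 30 days in).
2007-07-12 is 61 days after the start; 61 ÷ 10 = 6 remainder 1. Last occurrence in the window: #7 on 2007-07-11.
Occurrences #4 through #7: 4 in total.

4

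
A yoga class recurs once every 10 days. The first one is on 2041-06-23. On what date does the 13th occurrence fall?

The 13th occurrence is 12 intervals after the first: 12 × 10 = 120 days after 2041-06-23.
June has 30 days — 7 days to the end of June leaves 113.
July has 31 days (82 left).
August has 31 days (51 left).
September has 30 days (21 left).
21 days into October → 2041-10-21.

2041-10-21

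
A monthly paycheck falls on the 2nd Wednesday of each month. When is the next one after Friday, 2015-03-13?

March 2015 starts on a Sunday; its first Wednesday is the 4th, so the 2nd Wednesday is the 11th — 2015-03-11.
That is not after 2015-03-13, so look at April 2015.
April 2015 starts on a Wednesday; its first Wednesday is the 1st, so the 2nd Wednesday is the 8th — 2015-04-08.

2015-04-08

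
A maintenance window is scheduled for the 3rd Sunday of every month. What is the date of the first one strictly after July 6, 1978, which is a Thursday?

July 1978 starts on a Saturday; its first Sunday is the 2nd, so the 3rd Sunday is the 16th — July 16, 1978.
July 16, 1978 is after July 6, 1978, so that is the next one.

July 16, 1978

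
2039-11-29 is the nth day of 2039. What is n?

333

Days in months before November: 31 + 28 + 31 + 30 + 31 + 30 + 31 + 31 + 30 + 31 = 304.
Plus 29 days into November → day 333.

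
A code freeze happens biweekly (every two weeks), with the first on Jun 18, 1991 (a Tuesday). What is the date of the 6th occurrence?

Aug 27, 1991

The 6th occurrence is 5 intervals after the first: 5 × 14 = 70 days after Jun 18, 1991.
Jun has 30 days — 12 days to the end of Jun leaves 58.
Jul has 31 days (27 left).
27 days into Aug → Aug 27, 1991.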